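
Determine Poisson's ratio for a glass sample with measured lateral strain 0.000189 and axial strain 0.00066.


Poisson's ratio: nu = lateral strain / axial strain
  nu = 0.000189 / 0.00066 = 0.2864

0.2864


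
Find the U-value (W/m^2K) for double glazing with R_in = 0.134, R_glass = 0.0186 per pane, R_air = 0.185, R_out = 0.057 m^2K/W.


Total thermal resistance (series):
  R_total = R_in + R_glass + R_air + R_glass + R_out
  R_total = 0.134 + 0.0186 + 0.185 + 0.0186 + 0.057 = 0.4132 m^2K/W
U-value = 1 / R_total = 1 / 0.4132 = 2.42 W/m^2K

2.42 W/m^2K


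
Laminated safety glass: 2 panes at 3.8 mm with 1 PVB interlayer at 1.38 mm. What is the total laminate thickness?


Total thickness = glass contribution + PVB contribution
  Glass: 2 * 3.8 = 7.6 mm
  PVB: 1 * 1.38 = 1.38 mm
  Total = 7.6 + 1.38 = 8.98 mm

8.98 mm


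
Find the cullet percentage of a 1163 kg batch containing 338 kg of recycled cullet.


Cullet ratio = (cullet mass / total batch mass) * 100
  Ratio = 338 / 1163 * 100 = 29.06%

29.06%


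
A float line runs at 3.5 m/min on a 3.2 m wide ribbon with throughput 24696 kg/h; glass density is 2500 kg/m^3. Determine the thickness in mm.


Ribbon cross-section from mass balance:
  Volume rate = throughput / density = 24696 / 2500 = 9.8784 m^3/h
  thickness = volume rate / (speed * 60 * width), i.e.
  thickness = throughput / (60 * speed * width * density) * 1000
  thickness = 24696 / (60 * 3.5 * 3.2 * 2500) * 1000 = 14.7 mm

14.7 mm


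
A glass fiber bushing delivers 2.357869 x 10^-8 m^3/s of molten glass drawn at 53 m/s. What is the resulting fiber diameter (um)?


Cross-sectional area from continuity:
  A = Q / v = 2.357869 x 10^-8 / 53 = 4.448809 x 10^-10 m^2
Diameter from circular cross-section:
  d = sqrt(4A / pi) * 10^6 (m -> um)
  d = sqrt(4 * 4.448809 x 10^-10 / pi) * 10^6 = 23.8 um

23.8 um


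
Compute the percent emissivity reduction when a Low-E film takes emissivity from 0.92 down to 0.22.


Percentage reduction = (1 - coated/uncoated) * 100
  Ratio = 0.22 / 0.92 = 0.2391
  Reduction = (1 - 0.2391) * 100 = 76.1%

76.1%


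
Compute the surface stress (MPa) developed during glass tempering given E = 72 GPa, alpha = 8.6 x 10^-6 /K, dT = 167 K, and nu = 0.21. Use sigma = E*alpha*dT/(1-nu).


Tempering stress: sigma = E * alpha * dT / (1 - nu)
  E (MPa) = 72 * 1000 = 72000
  Numerator = 72000 * (8.6 x 10^-6) * 167 = 103.4064
  Denominator = 1 - 0.21 = 0.79
  sigma = 103.4064 / 0.79 = 130.9 MPa

130.9 MPa


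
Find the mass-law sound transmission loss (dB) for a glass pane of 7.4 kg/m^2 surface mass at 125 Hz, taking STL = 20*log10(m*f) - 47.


Mass law: STL = 20 * log10(m * f) - 47
  m * f = 7.4 * 125 = 925
  log10(925) = 2.96614
  STL = 20 * 2.96614 - 47 = 59.3228 - 47 = 12.3 dB

12.3 dB


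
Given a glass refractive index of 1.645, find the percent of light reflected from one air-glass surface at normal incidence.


Fresnel reflectance at normal incidence:
  R = ((n - 1)/(n + 1))^2
  (n - 1)/(n + 1) = (1.645 - 1)/(1.645 + 1) = 0.243856
  R = 0.243856^2 = 0.0594657
  R(%) = 0.0594657 * 100 = 5.947%

5.947%


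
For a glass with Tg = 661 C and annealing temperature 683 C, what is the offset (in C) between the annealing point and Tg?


Offset = T_anneal - Tg:
  offset = 683 - 661 = 22 C

22 C


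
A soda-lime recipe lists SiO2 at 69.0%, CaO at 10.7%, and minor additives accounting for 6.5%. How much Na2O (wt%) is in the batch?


Pieces sum to 100%:
  Na2O = 100 - (SiO2 + CaO + others)
  Na2O = 100 - (69.0 + 10.7 + 6.5) = 13.8%

13.8%


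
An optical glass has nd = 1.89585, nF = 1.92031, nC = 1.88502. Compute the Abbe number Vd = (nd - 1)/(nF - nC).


Abbe number formula: Vd = (nd - 1) / (nF - nC)
  nd - 1 = 1.89585 - 1 = 0.89585
  nF - nC = 1.92031 - 1.88502 = 0.03529
  Vd = 0.89585 / 0.03529 = 25.39

25.39


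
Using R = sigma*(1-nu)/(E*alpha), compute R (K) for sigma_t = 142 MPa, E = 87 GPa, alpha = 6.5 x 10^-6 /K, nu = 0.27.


Thermal shock resistance: R = sigma * (1 - nu) / (E * alpha)
  Numerator = 142 * (1 - 0.27) = 103.66
  Denominator = 87 * 1000 * (6.5 x 10^-6) = 0.5655
  R = 103.66 / 0.5655 = 183.3 K

183.3 K


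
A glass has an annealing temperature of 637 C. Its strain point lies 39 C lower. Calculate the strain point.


Strain point = annealing point - difference:
  T_strain = 637 - 39 = 598 C

598 C


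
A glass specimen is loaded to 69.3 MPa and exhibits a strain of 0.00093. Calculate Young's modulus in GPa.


Young's modulus: E = stress / strain
  E = 69.3 MPa / 0.00093 = 74516.13 MPa
Convert to GPa: 74516.13 / 1000 = 74.52 GPa

74.52 GPa


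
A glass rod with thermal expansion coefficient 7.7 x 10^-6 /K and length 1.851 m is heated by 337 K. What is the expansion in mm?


Thermal expansion formula: dL = alpha * L0 * dT
  dL = (7.7 x 10^-6) * 1.851 * 337 = 0.00480316 m
Convert to mm: 0.00480316 * 1000 = 4.8032 mm

4.8032 mm


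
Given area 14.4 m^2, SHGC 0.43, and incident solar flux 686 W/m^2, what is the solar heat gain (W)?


Solar heat gain: Q = Area * SHGC * Irradiance
  Q = 14.4 * 0.43 * 686 = 4247.7 W

4247.7 W


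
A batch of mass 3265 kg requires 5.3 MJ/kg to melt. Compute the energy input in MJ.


Total energy = mass * specific energy
  E = 3265 * 5.3 = 17304.5 MJ

17304.5 MJ


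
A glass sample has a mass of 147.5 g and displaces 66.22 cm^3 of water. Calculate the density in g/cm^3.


Use the definition of density:
  rho = mass / volume
  rho = 147.5 / 66.22 = 2.227 g/cm^3

2.227 g/cm^3


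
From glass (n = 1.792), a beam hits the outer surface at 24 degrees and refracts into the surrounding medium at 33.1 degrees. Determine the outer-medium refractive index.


Apply Snell's law: n1 * sin(theta1) = n2 * sin(theta2)
  n2 = n1 * sin(theta1) / sin(theta2)
  sin(24) = 0.406737
  sin(33.1) = 0.546102
  n2 = 1.792 * 0.406737 / 0.546102 = 1.3347

1.3347


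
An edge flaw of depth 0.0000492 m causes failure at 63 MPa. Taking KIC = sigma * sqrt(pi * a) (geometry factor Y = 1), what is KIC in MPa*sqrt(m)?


Fracture toughness: KIC = sigma * sqrt(pi * a)
  pi * a = pi * 0.0000492 = 0.000154566
  sqrt(pi * a) = 0.012432
  KIC = 63 * 0.012432 = 0.783 MPa*sqrt(m)

0.783 MPa*sqrt(m)


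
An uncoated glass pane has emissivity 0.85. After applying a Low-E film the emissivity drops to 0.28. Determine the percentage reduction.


Percentage reduction = (1 - coated/uncoated) * 100
  Ratio = 0.28 / 0.85 = 0.3294
  Reduction = (1 - 0.3294) * 100 = 67.1%

67.1%


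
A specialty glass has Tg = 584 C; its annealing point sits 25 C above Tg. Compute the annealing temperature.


The annealing temperature is Tg plus the offset:
  T_anneal = 584 + 25 = 609 C

609 C


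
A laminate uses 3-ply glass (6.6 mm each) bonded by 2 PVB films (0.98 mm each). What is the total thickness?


Total thickness = glass contribution + PVB contribution
  Glass: 3 * 6.6 = 19.8 mm
  PVB: 2 * 0.98 = 1.96 mm
  Total = 19.8 + 1.96 = 21.76 mm

21.76 mm


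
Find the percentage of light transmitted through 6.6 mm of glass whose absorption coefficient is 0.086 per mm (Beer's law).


Beer-Lambert law: T = exp(-alpha * thickness)
  exponent = -0.086 * 6.6 = -0.5676
  T = exp(-0.5676) = 0.5669
  Percentage = 0.5669 * 100 = 56.69%

56.69%


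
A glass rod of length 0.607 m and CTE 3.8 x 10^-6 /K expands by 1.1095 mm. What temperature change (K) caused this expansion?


Rearrange dL = alpha * L0 * dT for dT:
  dT = dL / (alpha * L0)
  dL (m) = 1.1095 / 1000 = 0.0011095
  dT = 0.0011095 / ((3.8 x 10^-6) * 0.607) = 481.0 K

481.0 K


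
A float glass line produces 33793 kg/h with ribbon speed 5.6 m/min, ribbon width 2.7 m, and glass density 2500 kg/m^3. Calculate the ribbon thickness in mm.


Ribbon cross-section from mass balance:
  Volume rate = throughput / density = 33793 / 2500 = 13.5172 m^3/h
  thickness = volume rate / (speed * 60 * width), i.e.
  thickness = throughput / (60 * speed * width * density) * 1000
  thickness = 33793 / (60 * 5.6 * 2.7 * 2500) * 1000 = 14.9 mm

14.9 mm


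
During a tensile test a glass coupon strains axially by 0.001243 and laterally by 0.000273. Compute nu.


Poisson's ratio: nu = lateral strain / axial strain
  nu = 0.000273 / 0.001243 = 0.2196

0.2196


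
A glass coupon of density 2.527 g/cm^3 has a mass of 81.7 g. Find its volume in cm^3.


Rearrange rho = m / V:
  V = m / rho
  V = 81.7 / 2.527 = 32.331 cm^3

32.331 cm^3


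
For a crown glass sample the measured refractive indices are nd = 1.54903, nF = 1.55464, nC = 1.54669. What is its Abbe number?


Abbe number formula: Vd = (nd - 1) / (nF - nC)
  nd - 1 = 1.54903 - 1 = 0.54903
  nF - nC = 1.55464 - 1.54669 = 0.00795
  Vd = 0.54903 / 0.00795 = 69.06

69.06


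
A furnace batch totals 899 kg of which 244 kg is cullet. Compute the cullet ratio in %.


Cullet ratio = (cullet mass / total batch mass) * 100
  Ratio = 244 / 899 * 100 = 27.14%

27.14%


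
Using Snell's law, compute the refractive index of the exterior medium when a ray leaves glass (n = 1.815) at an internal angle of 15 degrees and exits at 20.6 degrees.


Apply Snell's law: n1 * sin(theta1) = n2 * sin(theta2)
  n2 = n1 * sin(theta1) / sin(theta2)
  sin(15) = 0.258819
  sin(20.6) = 0.351842
  n2 = 1.815 * 0.258819 / 0.351842 = 1.3351

1.3351


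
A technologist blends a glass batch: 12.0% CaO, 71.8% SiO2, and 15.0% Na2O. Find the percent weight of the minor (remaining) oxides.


Sum the three major oxides:
  SiO2 + Na2O + CaO = 71.8 + 15.0 + 12.0 = 98.8%
Subtract from 100%:
  Others = 100 - 98.8 = 1.2%

1.2%


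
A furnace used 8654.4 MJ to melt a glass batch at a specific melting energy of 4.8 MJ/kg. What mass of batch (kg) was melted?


Rearrange E = m * s for m:
  m = E / s
  m = 8654.4 / 4.8 = 1803.0 kg

1803.0 kg


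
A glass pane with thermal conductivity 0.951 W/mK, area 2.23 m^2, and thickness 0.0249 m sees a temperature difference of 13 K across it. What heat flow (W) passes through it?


Fourier's law: Q = k * A * dT / t
  Q = 0.951 * 2.23 * 13 / 0.0249
  Q = 27.56949 / 0.0249 = 1107.2 W

1107.2 W


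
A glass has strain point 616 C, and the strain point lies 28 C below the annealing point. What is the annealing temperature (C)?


T_anneal = T_strain + gap:
  T_anneal = 616 + 28 = 644 C

644 C


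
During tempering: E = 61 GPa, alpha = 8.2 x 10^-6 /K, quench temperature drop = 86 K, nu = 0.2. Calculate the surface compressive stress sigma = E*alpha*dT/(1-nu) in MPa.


Tempering stress: sigma = E * alpha * dT / (1 - nu)
  E (MPa) = 61 * 1000 = 61000
  Numerator = 61000 * (8.2 x 10^-6) * 86 = 43.0172
  Denominator = 1 - 0.2 = 0.8
  sigma = 43.0172 / 0.8 = 53.8 MPa

53.8 MPa


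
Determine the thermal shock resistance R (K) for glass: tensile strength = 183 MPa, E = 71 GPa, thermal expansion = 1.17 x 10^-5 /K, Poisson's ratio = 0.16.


Thermal shock resistance: R = sigma * (1 - nu) / (E * alpha)
  Numerator = 183 * (1 - 0.16) = 153.72
  Denominator = 71 * 1000 * (1.17 x 10^-5) = 0.8307
  R = 153.72 / 0.8307 = 185.0 K

185.0 K


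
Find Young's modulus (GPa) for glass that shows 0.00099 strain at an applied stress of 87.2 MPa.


Young's modulus: E = stress / strain
  E = 87.2 MPa / 0.00099 = 88080.81 MPa
Convert to GPa: 88080.81 / 1000 = 88.08 GPa

88.08 GPa


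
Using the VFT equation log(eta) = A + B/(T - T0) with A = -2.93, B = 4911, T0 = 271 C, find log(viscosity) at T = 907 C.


VFT equation: log(eta) = A + B / (T - T0)
  T - T0 = 907 - 271 = 636
  B / (T - T0) = 4911 / 636 = 7.722
  log(eta) = -2.93 + 7.722 = 4.792

4.792


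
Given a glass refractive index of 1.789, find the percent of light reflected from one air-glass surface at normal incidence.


Fresnel reflectance at normal incidence:
  R = ((n - 1)/(n + 1))^2
  (n - 1)/(n + 1) = (1.789 - 1)/(1.789 + 1) = 0.282897
  R = 0.282897^2 = 0.0800307
  R(%) = 0.0800307 * 100 = 8.003%

8.003%


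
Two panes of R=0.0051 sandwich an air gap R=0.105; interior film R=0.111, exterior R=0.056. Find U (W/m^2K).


Total thermal resistance (series):
  R_total = R_in + R_glass + R_air + R_glass + R_out
  R_total = 0.111 + 0.0051 + 0.105 + 0.0051 + 0.056 = 0.2822 m^2K/W
U-value = 1 / R_total = 1 / 0.2822 = 3.544 W/m^2K

3.544 W/m^2K


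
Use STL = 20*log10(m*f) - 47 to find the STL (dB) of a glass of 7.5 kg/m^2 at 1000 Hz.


Mass law: STL = 20 * log10(m * f) - 47
  m * f = 7.5 * 1000 = 7500
  log10(7500) = 3.87506
  STL = 20 * 3.87506 - 47 = 77.5012 - 47 = 30.5 dB

30.5 dB


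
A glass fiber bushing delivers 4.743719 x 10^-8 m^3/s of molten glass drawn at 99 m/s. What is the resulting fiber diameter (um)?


Cross-sectional area from continuity:
  A = Q / v = 4.743719 x 10^-8 / 99 = 4.791635 x 10^-10 m^2
Diameter from circular cross-section:
  d = sqrt(4A / pi) * 10^6 (m -> um)
  d = sqrt(4 * 4.791635 x 10^-10 / pi) * 10^6 = 24.7 um

24.7 um


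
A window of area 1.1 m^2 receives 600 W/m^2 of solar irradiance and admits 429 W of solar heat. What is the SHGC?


Rearrange Q = Area * SHGC * Irradiance:
  SHGC = Q / (Area * Irradiance)
  SHGC = 429 / (1.1 * 600) = 0.65

0.65


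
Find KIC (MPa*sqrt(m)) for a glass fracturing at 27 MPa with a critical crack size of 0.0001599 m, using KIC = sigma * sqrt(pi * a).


Fracture toughness: KIC = sigma * sqrt(pi * a)
  pi * a = pi * 0.0001599 = 0.000502341
  sqrt(pi * a) = 0.022413
  KIC = 27 * 0.022413 = 0.605 MPa*sqrt(m)

0.605 MPa*sqrt(m)


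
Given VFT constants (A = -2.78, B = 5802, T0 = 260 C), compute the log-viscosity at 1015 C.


VFT equation: log(eta) = A + B / (T - T0)
  T - T0 = 1015 - 260 = 755
  B / (T - T0) = 5802 / 755 = 7.685
  log(eta) = -2.78 + 7.685 = 4.905

4.905


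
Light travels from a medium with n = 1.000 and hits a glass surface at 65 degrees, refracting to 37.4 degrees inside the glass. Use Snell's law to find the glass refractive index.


Apply Snell's law: n1 * sin(theta1) = n2 * sin(theta2)
  n2 = n1 * sin(theta1) / sin(theta2)
  sin(65) = 0.906308
  sin(37.4) = 0.607376
  n2 = 1.000 * 0.906308 / 0.607376 = 1.4922

1.4922


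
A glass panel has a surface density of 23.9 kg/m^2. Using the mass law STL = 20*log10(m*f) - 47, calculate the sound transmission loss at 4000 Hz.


Mass law: STL = 20 * log10(m * f) - 47
  m * f = 23.9 * 4000 = 95600
  log10(95600) = 4.98046
  STL = 20 * 4.98046 - 47 = 99.6092 - 47 = 52.6 dB

52.6 dB


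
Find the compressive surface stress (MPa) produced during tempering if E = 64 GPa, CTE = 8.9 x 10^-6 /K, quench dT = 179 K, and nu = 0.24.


Tempering stress: sigma = E * alpha * dT / (1 - nu)
  E (MPa) = 64 * 1000 = 64000
  Numerator = 64000 * (8.9 x 10^-6) * 179 = 101.9584
  Denominator = 1 - 0.24 = 0.76
  sigma = 101.9584 / 0.76 = 134.2 MPa

134.2 MPa


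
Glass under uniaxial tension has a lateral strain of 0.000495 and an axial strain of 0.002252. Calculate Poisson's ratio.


Poisson's ratio: nu = lateral strain / axial strain
  nu = 0.000495 / 0.002252 = 0.2198

0.2198


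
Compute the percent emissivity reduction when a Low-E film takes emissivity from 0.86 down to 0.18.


Percentage reduction = (1 - coated/uncoated) * 100
  Ratio = 0.18 / 0.86 = 0.2093
  Reduction = (1 - 0.2093) * 100 = 79.1%

79.1%


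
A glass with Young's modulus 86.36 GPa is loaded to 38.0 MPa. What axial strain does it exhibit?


Rearrange E = sigma / epsilon:
  epsilon = sigma / E
  E (MPa) = 86.36 * 1000 = 86360
  epsilon = 38.0 / 86360 = 0.00044

0.00044


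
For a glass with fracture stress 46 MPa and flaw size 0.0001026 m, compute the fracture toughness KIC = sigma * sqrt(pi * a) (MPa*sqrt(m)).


Fracture toughness: KIC = sigma * sqrt(pi * a)
  pi * a = pi * 0.0001026 = 0.000322327
  sqrt(pi * a) = 0.017953
  KIC = 46 * 0.017953 = 0.826 MPa*sqrt(m)

0.826 MPa*sqrt(m)


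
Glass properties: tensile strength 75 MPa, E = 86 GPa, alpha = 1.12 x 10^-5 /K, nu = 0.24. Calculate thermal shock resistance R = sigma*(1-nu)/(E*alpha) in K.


Thermal shock resistance: R = sigma * (1 - nu) / (E * alpha)
  Numerator = 75 * (1 - 0.24) = 57.0
  Denominator = 86 * 1000 * (1.12 x 10^-5) = 0.9632
  R = 57.0 / 0.9632 = 59.2 K

59.2 K


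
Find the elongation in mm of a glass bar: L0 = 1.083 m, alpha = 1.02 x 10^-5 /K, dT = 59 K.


Thermal expansion formula: dL = alpha * L0 * dT
  dL = (1.02 x 10^-5) * 1.083 * 59 = 0.00065175 m
Convert to mm: 0.00065175 * 1000 = 0.6517 mm

0.6517 mm


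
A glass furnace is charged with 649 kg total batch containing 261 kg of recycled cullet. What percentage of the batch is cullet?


Cullet ratio = (cullet mass / total batch mass) * 100
  Ratio = 261 / 649 * 100 = 40.22%

40.22%


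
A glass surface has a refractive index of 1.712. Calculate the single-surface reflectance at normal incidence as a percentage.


Fresnel reflectance at normal incidence:
  R = ((n - 1)/(n + 1))^2
  (n - 1)/(n + 1) = (1.712 - 1)/(1.712 + 1) = 0.262537
  R = 0.262537^2 = 0.0689257
  R(%) = 0.0689257 * 100 = 6.893%

6.893%


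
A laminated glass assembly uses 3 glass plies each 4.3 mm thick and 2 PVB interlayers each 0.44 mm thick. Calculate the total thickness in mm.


Total thickness = glass contribution + PVB contribution
  Glass: 3 * 4.3 = 12.9 mm
  PVB: 2 * 0.44 = 0.88 mm
  Total = 12.9 + 0.88 = 13.78 mm

13.78 mm


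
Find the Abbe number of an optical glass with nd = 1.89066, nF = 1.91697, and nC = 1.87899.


Abbe number formula: Vd = (nd - 1) / (nF - nC)
  nd - 1 = 1.89066 - 1 = 0.89066
  nF - nC = 1.91697 - 1.87899 = 0.03798
  Vd = 0.89066 / 0.03798 = 23.45

23.45


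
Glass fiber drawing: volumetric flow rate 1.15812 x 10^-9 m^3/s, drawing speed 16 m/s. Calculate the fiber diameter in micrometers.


Cross-sectional area from continuity:
  A = Q / v = 1.15812 x 10^-9 / 16 = 7.23825 x 10^-11 m^2
Diameter from circular cross-section:
  d = sqrt(4A / pi) * 10^6 (m -> um)
  d = sqrt(4 * 7.23825 x 10^-11 / pi) * 10^6 = 9.6 um

9.6 um


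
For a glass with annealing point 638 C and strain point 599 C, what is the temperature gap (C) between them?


Gap = T_anneal - T_strain:
  gap = 638 - 599 = 39 C

39 C


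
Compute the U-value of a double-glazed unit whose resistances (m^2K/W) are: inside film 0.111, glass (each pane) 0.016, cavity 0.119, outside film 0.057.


Total thermal resistance (series):
  R_total = R_in + R_glass + R_air + R_glass + R_out
  R_total = 0.111 + 0.016 + 0.119 + 0.016 + 0.057 = 0.319 m^2K/W
U-value = 1 / R_total = 1 / 0.319 = 3.135 W/m^2K

3.135 W/m^2K


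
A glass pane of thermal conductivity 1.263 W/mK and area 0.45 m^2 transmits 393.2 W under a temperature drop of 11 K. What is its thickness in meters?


Fourier's law: t = k * A * dT / Q
  t = 1.263 * 0.45 * 11 / 393.2
  t = 6.25185 / 393.2 = 0.0159 m

0.0159 m


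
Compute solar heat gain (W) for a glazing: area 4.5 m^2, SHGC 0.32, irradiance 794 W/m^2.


Solar heat gain: Q = Area * SHGC * Irradiance
  Q = 4.5 * 0.32 * 794 = 1143.4 W

1143.4 W


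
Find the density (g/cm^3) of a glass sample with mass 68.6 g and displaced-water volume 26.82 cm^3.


Use the definition of density:
  rho = mass / volume
  rho = 68.6 / 26.82 = 2.558 g/cm^3

2.558 g/cm^3


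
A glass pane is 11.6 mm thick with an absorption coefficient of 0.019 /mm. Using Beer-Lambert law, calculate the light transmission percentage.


Beer-Lambert law: T = exp(-alpha * thickness)
  exponent = -0.019 * 11.6 = -0.2204
  T = exp(-0.2204) = 0.8022
  Percentage = 0.8022 * 100 = 80.22%

80.22%


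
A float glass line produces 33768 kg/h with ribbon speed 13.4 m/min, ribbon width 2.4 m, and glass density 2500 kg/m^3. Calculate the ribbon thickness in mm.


Ribbon cross-section from mass balance:
  Volume rate = throughput / density = 33768 / 2500 = 13.5072 m^3/h
  thickness = volume rate / (speed * 60 * width), i.e.
  thickness = throughput / (60 * speed * width * density) * 1000
  thickness = 33768 / (60 * 13.4 * 2.4 * 2500) * 1000 = 7.0 mm

7.0 mm


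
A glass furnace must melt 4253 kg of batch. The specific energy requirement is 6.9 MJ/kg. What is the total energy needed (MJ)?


Total energy = mass * specific energy
  E = 4253 * 6.9 = 29345.7 MJ

29345.7 MJ


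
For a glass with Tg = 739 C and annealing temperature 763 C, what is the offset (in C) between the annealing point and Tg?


Offset = T_anneal - Tg:
  offset = 763 - 739 = 24 C

24 C


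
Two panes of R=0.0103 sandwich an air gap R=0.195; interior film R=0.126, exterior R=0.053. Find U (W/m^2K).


Total thermal resistance (series):
  R_total = R_in + R_glass + R_air + R_glass + R_out
  R_total = 0.126 + 0.0103 + 0.195 + 0.0103 + 0.053 = 0.3946 m^2K/W
U-value = 1 / R_total = 1 / 0.3946 = 2.534 W/m^2K

2.534 W/m^2K


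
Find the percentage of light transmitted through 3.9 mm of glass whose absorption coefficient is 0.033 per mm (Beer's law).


Beer-Lambert law: T = exp(-alpha * thickness)
  exponent = -0.033 * 3.9 = -0.1287
  T = exp(-0.1287) = 0.8792
  Percentage = 0.8792 * 100 = 87.92%

87.92%


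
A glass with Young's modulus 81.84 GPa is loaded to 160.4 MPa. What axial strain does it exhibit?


Rearrange E = sigma / epsilon:
  epsilon = sigma / E
  E (MPa) = 81.84 * 1000 = 81840
  epsilon = 160.4 / 81840 = 0.00196

0.00196


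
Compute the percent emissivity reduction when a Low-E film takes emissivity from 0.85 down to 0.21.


Percentage reduction = (1 - coated/uncoated) * 100
  Ratio = 0.21 / 0.85 = 0.2471
  Reduction = (1 - 0.2471) * 100 = 75.3%

75.3%


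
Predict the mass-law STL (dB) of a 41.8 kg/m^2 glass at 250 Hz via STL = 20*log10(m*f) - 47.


Mass law: STL = 20 * log10(m * f) - 47
  m * f = 41.8 * 250 = 10450
  log10(10450) = 4.01912
  STL = 20 * 4.01912 - 47 = 80.3824 - 47 = 33.4 dB

33.4 dB


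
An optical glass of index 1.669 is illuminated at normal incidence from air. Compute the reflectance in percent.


Fresnel reflectance at normal incidence:
  R = ((n - 1)/(n + 1))^2
  (n - 1)/(n + 1) = (1.669 - 1)/(1.669 + 1) = 0.250656
  R = 0.250656^2 = 0.0628284
  R(%) = 0.0628284 * 100 = 6.283%

6.283%


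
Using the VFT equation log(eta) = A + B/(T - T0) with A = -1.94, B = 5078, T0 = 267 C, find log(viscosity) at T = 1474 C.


VFT equation: log(eta) = A + B / (T - T0)
  T - T0 = 1474 - 267 = 1207
  B / (T - T0) = 5078 / 1207 = 4.207
  log(eta) = -1.94 + 4.207 = 2.267

2.267


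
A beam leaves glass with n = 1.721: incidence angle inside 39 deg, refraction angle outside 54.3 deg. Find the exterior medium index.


Apply Snell's law: n1 * sin(theta1) = n2 * sin(theta2)
  n2 = n1 * sin(theta1) / sin(theta2)
  sin(39) = 0.62932
  sin(54.3) = 0.812084
  n2 = 1.721 * 0.62932 / 0.812084 = 1.3337

1.3337


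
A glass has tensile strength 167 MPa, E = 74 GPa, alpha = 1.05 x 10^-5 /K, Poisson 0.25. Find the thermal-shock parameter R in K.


Thermal shock resistance: R = sigma * (1 - nu) / (E * alpha)
  Numerator = 167 * (1 - 0.25) = 125.25
  Denominator = 74 * 1000 * (1.05 x 10^-5) = 0.777
  R = 125.25 / 0.777 = 161.2 K

161.2 K


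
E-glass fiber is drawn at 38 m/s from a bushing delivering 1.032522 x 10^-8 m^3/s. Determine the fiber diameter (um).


Cross-sectional area from continuity:
  A = Q / v = 1.032522 x 10^-8 / 38 = 2.717163 x 10^-10 m^2
Diameter from circular cross-section:
  d = sqrt(4A / pi) * 10^6 (m -> um)
  d = sqrt(4 * 2.717163 x 10^-10 / pi) * 10^6 = 18.6 um

18.6 um


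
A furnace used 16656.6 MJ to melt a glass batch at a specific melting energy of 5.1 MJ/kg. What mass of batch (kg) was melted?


Rearrange E = m * s for m:
  m = E / s
  m = 16656.6 / 5.1 = 3266.0 kg

3266.0 kg


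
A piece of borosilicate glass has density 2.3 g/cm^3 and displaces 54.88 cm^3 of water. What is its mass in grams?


Rearrange rho = m / V:
  m = rho * V
  m = 2.3 * 54.88 = 126.224 g

126.224 g


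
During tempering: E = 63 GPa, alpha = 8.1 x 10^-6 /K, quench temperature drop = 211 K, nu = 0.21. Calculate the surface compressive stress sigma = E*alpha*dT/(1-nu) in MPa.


Tempering stress: sigma = E * alpha * dT / (1 - nu)
  E (MPa) = 63 * 1000 = 63000
  Numerator = 63000 * (8.1 x 10^-6) * 211 = 107.6733
  Denominator = 1 - 0.21 = 0.79
  sigma = 107.6733 / 0.79 = 136.3 MPa

136.3 MPa


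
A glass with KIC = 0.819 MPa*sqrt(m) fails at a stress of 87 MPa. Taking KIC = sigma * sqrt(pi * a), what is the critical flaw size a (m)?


Rearrange KIC = sigma * sqrt(pi * a):
  sqrt(pi * a) = KIC / sigma
  sqrt(pi * a) = 0.819 / 87 = 0.009414
  a = (KIC / sigma)^2 / pi
  a = 0.009414^2 / pi = 0.0000282 m

0.0000282 m


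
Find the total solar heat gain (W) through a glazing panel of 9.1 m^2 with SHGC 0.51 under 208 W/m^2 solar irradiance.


Solar heat gain: Q = Area * SHGC * Irradiance
  Q = 9.1 * 0.51 * 208 = 965.3 W

965.3 W


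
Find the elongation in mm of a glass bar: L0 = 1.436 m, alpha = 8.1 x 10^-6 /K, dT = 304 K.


Thermal expansion formula: dL = alpha * L0 * dT
  dL = (8.1 x 10^-6) * 1.436 * 304 = 0.00353601 m
Convert to mm: 0.00353601 * 1000 = 3.536 mm

3.536 mm


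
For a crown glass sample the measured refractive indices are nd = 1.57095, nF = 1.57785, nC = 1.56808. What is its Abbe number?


Abbe number formula: Vd = (nd - 1) / (nF - nC)
  nd - 1 = 1.57095 - 1 = 0.57095
  nF - nC = 1.57785 - 1.56808 = 0.00977
  Vd = 0.57095 / 0.00977 = 58.44

58.44


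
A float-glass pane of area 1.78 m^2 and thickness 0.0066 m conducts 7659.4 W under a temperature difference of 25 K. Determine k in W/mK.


Fourier's law rearranged: k = Q * t / (A * dT)
  Numerator = 7659.4 * 0.0066 = 50.55204
  Denominator = 1.78 * 25 = 44.5
  k = 50.55204 / 44.5 = 1.136 W/mK

1.136 W/mK


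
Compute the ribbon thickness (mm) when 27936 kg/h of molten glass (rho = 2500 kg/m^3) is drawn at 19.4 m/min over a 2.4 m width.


Ribbon cross-section from mass balance:
  Volume rate = throughput / density = 27936 / 2500 = 11.1744 m^3/h
  thickness = volume rate / (speed * 60 * width), i.e.
  thickness = throughput / (60 * speed * width * density) * 1000
  thickness = 27936 / (60 * 19.4 * 2.4 * 2500) * 1000 = 4.0 mm

4.0 mm


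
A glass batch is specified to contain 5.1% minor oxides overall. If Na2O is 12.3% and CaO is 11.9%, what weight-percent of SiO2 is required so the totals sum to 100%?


Known pieces sum to 100%:
  SiO2 = 100 - (others + Na2O + CaO)
  SiO2 = 100 - (5.1 + 12.3 + 11.9) = 70.7%

70.7%


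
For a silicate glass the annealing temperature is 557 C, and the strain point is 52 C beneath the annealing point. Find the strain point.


Strain point = annealing point - difference:
  T_strain = 557 - 52 = 505 C

505 C


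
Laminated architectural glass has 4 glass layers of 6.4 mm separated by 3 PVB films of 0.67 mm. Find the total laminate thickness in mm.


Total thickness = glass contribution + PVB contribution
  Glass: 4 * 6.4 = 25.6 mm
  PVB: 3 * 0.67 = 2.01 mm
  Total = 25.6 + 2.01 = 27.61 mm

27.61 mm


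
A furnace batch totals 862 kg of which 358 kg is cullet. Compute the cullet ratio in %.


Cullet ratio = (cullet mass / total batch mass) * 100
  Ratio = 358 / 862 * 100 = 41.53%

41.53%


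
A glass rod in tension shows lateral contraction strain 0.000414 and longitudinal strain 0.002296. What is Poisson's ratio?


Poisson's ratio: nu = lateral strain / axial strain
  nu = 0.000414 / 0.002296 = 0.1803

0.1803


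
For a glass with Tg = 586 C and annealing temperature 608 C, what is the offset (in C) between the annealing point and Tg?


Offset = T_anneal - Tg:
  offset = 608 - 586 = 22 C

22 C


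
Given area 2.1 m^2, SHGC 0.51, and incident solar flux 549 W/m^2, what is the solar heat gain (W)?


Solar heat gain: Q = Area * SHGC * Irradiance
  Q = 2.1 * 0.51 * 549 = 588 W

588 W


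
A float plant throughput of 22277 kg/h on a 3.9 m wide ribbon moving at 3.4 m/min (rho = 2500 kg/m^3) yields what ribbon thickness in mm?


Ribbon cross-section from mass balance:
  Volume rate = throughput / density = 22277 / 2500 = 8.9108 m^3/h
  thickness = volume rate / (speed * 60 * width), i.e.
  thickness = throughput / (60 * speed * width * density) * 1000
  thickness = 22277 / (60 * 3.4 * 3.9 * 2500) * 1000 = 11.2 mm

11.2 mm


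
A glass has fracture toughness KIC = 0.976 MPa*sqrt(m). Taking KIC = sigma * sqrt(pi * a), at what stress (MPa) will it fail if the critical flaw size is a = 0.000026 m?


Rearrange KIC = sigma * sqrt(pi * a):
  sigma = KIC / sqrt(pi * a)
  sqrt(pi * 0.000026) = 0.009038
  sigma = 0.976 / 0.009038 = 107.99 MPa

107.99 MPa


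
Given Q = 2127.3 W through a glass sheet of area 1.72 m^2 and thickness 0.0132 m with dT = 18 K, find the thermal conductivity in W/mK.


Fourier's law rearranged: k = Q * t / (A * dT)
  Numerator = 2127.3 * 0.0132 = 28.08036
  Denominator = 1.72 * 18 = 30.96
  k = 28.08036 / 30.96 = 0.907 W/mK

0.907 W/mK


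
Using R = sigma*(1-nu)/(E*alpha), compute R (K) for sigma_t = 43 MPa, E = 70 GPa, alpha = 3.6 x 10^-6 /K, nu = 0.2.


Thermal shock resistance: R = sigma * (1 - nu) / (E * alpha)
  Numerator = 43 * (1 - 0.2) = 34.4
  Denominator = 70 * 1000 * (3.6 x 10^-6) = 0.252
  R = 34.4 / 0.252 = 136.5 K

136.5 K


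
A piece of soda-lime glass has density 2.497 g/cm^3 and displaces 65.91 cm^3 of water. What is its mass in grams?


Rearrange rho = m / V:
  m = rho * V
  m = 2.497 * 65.91 = 164.577 g

164.577 g


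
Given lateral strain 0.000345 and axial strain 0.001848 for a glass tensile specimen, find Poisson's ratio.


Poisson's ratio: nu = lateral strain / axial strain
  nu = 0.000345 / 0.001848 = 0.1867

0.1867


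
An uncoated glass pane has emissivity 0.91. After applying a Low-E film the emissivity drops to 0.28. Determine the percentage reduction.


Percentage reduction = (1 - coated/uncoated) * 100
  Ratio = 0.28 / 0.91 = 0.3077
  Reduction = (1 - 0.3077) * 100 = 69.2%

69.2%


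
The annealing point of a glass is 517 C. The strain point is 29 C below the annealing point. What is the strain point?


Strain point = annealing point - difference:
  T_strain = 517 - 29 = 488 C

488 C


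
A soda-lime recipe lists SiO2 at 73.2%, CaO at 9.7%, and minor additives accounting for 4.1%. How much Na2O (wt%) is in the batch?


Pieces sum to 100%:
  Na2O = 100 - (SiO2 + CaO + others)
  Na2O = 100 - (73.2 + 9.7 + 4.1) = 13.0%

13.0%


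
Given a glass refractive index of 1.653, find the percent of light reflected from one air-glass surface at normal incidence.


Fresnel reflectance at normal incidence:
  R = ((n - 1)/(n + 1))^2
  (n - 1)/(n + 1) = (1.653 - 1)/(1.653 + 1) = 0.246136
  R = 0.246136^2 = 0.0605829
  R(%) = 0.0605829 * 100 = 6.058%

6.058%


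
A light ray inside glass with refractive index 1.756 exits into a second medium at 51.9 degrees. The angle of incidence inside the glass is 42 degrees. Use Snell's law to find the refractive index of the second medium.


Apply Snell's law: n1 * sin(theta1) = n2 * sin(theta2)
  n2 = n1 * sin(theta1) / sin(theta2)
  sin(42) = 0.669131
  sin(51.9) = 0.786935
  n2 = 1.756 * 0.669131 / 0.786935 = 1.4931

1.4931


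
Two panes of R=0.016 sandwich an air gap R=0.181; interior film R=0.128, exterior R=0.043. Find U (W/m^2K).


Total thermal resistance (series):
  R_total = R_in + R_glass + R_air + R_glass + R_out
  R_total = 0.128 + 0.016 + 0.181 + 0.016 + 0.043 = 0.384 m^2K/W
U-value = 1 / R_total = 1 / 0.384 = 2.604 W/m^2K

2.604 W/m^2K


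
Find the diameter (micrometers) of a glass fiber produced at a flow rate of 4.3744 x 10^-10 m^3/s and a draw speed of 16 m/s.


Cross-sectional area from continuity:
  A = Q / v = 4.3744 x 10^-10 / 16 = 2.734 x 10^-11 m^2
Diameter from circular cross-section:
  d = sqrt(4A / pi) * 10^6 (m -> um)
  d = sqrt(4 * 2.734 x 10^-11 / pi) * 10^6 = 5.9 um

5.9 um


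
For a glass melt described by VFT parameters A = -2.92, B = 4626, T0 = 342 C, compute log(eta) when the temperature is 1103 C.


VFT equation: log(eta) = A + B / (T - T0)
  T - T0 = 1103 - 342 = 761
  B / (T - T0) = 4626 / 761 = 6.079
  log(eta) = -2.92 + 6.079 = 3.159

3.159


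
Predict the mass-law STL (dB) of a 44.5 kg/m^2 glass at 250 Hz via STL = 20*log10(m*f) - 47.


Mass law: STL = 20 * log10(m * f) - 47
  m * f = 44.5 * 250 = 11125
  log10(11125) = 4.0463
  STL = 20 * 4.0463 - 47 = 80.926 - 47 = 33.9 dB

33.9 dB


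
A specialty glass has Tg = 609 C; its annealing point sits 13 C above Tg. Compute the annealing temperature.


The annealing temperature is Tg plus the offset:
  T_anneal = 609 + 13 = 622 C

622 C


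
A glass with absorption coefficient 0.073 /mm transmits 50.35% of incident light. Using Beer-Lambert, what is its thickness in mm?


Rearrange T = exp(-alpha * thickness):
  thickness = -ln(T) / alpha
  T = 50.35/100 = 0.5035
  ln(T) = -0.68617
  -ln(T) = 0.68617
  thickness = 0.68617 / 0.073 = 9.4 mm

9.4 mm


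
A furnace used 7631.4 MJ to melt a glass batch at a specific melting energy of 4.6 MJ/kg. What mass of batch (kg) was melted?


Rearrange E = m * s for m:
  m = E / s
  m = 7631.4 / 4.6 = 1659.0 kg

1659.0 kg


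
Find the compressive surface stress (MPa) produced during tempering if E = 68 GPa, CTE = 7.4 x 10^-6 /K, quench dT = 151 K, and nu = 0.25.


Tempering stress: sigma = E * alpha * dT / (1 - nu)
  E (MPa) = 68 * 1000 = 68000
  Numerator = 68000 * (7.4 x 10^-6) * 151 = 75.9832
  Denominator = 1 - 0.25 = 0.75
  sigma = 75.9832 / 0.75 = 101.3 MPa

101.3 MPa


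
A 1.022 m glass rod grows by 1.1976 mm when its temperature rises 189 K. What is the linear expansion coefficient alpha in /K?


Rearrange dL = alpha * L0 * dT for alpha:
  alpha = dL / (L0 * dT)
  alpha = (1.1976 / 1000) / (1.022 * 189) = 0.0000062 /K = 6.2 x 10^-6 /K

6.2 x 10^-6 /K


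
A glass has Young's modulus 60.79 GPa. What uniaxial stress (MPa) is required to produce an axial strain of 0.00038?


Rearrange E = sigma / epsilon:
  sigma = E * epsilon
  E (MPa) = 60.79 * 1000 = 60790
  sigma = 60790 * 0.00038 = 23.1 MPa

23.1 MPa


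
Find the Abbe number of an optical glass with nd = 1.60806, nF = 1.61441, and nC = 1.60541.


Abbe number formula: Vd = (nd - 1) / (nF - nC)
  nd - 1 = 1.60806 - 1 = 0.60806
  nF - nC = 1.61441 - 1.60541 = 0.009
  Vd = 0.60806 / 0.009 = 67.56

67.56


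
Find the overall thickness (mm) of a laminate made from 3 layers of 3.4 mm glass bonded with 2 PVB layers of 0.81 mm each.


Total thickness = glass contribution + PVB contribution
  Glass: 3 * 3.4 = 10.2 mm
  PVB: 2 * 0.81 = 1.62 mm
  Total = 10.2 + 1.62 = 11.82 mm

11.82 mm


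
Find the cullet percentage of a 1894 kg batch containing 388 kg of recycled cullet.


Cullet ratio = (cullet mass / total batch mass) * 100
  Ratio = 388 / 1894 * 100 = 20.49%

20.49%


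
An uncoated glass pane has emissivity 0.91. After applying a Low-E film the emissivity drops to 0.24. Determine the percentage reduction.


Percentage reduction = (1 - coated/uncoated) * 100
  Ratio = 0.24 / 0.91 = 0.2637
  Reduction = (1 - 0.2637) * 100 = 73.6%

73.6%


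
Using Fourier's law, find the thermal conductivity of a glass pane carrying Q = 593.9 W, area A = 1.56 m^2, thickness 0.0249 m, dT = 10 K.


Fourier's law rearranged: k = Q * t / (A * dT)
  Numerator = 593.9 * 0.0249 = 14.78811
  Denominator = 1.56 * 10 = 15.6
  k = 14.78811 / 15.6 = 0.948 W/mK

0.948 W/mK


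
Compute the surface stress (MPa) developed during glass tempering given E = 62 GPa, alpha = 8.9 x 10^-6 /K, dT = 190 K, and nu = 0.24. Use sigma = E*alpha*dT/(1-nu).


Tempering stress: sigma = E * alpha * dT / (1 - nu)
  E (MPa) = 62 * 1000 = 62000
  Numerator = 62000 * (8.9 x 10^-6) * 190 = 104.842
  Denominator = 1 - 0.24 = 0.76
  sigma = 104.842 / 0.76 = 137.9 MPa

137.9 MPa


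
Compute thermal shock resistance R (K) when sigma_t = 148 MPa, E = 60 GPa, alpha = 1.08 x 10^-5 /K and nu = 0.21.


Thermal shock resistance: R = sigma * (1 - nu) / (E * alpha)
  Numerator = 148 * (1 - 0.21) = 116.92
  Denominator = 60 * 1000 * (1.08 x 10^-5) = 0.648
  R = 116.92 / 0.648 = 180.4 K

180.4 K


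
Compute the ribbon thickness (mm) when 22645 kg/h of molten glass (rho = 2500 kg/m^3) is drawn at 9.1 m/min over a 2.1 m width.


Ribbon cross-section from mass balance:
  Volume rate = throughput / density = 22645 / 2500 = 9.058 m^3/h
  thickness = volume rate / (speed * 60 * width), i.e.
  thickness = throughput / (60 * speed * width * density) * 1000
  thickness = 22645 / (60 * 9.1 * 2.1 * 2500) * 1000 = 7.9 mm

7.9 mm


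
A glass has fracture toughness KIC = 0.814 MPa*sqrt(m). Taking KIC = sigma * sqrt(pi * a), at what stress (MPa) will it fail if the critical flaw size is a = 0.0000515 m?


Rearrange KIC = sigma * sqrt(pi * a):
  sigma = KIC / sqrt(pi * a)
  sqrt(pi * 0.0000515) = 0.01272
  sigma = 0.814 / 0.01272 = 63.99 MPa

63.99 MPa


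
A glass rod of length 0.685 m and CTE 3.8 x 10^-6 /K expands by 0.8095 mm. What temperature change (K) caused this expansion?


Rearrange dL = alpha * L0 * dT for dT:
  dT = dL / (alpha * L0)
  dL (m) = 0.8095 / 1000 = 0.0008095
  dT = 0.0008095 / ((3.8 x 10^-6) * 0.685) = 311.0 K

311.0 K


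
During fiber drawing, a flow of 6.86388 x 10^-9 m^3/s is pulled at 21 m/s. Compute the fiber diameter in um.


Cross-sectional area from continuity:
  A = Q / v = 6.86388 x 10^-9 / 21 = 3.268514 x 10^-10 m^2
Diameter from circular cross-section:
  d = sqrt(4A / pi) * 10^6 (m -> um)
  d = sqrt(4 * 3.268514 x 10^-10 / pi) * 10^6 = 20.4 um

20.4 um


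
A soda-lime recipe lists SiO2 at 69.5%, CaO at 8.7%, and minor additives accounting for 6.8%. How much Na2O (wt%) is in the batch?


Pieces sum to 100%:
  Na2O = 100 - (SiO2 + CaO + others)
  Na2O = 100 - (69.5 + 8.7 + 6.8) = 15.0%

15.0%


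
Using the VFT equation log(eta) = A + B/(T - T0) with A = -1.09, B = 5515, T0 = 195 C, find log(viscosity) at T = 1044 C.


VFT equation: log(eta) = A + B / (T - T0)
  T - T0 = 1044 - 195 = 849
  B / (T - T0) = 5515 / 849 = 6.496
  log(eta) = -1.09 + 6.496 = 5.406

5.406


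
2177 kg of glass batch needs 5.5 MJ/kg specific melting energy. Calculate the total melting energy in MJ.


Total energy = mass * specific energy
  E = 2177 * 5.5 = 11973.5 MJ

11973.5 MJ


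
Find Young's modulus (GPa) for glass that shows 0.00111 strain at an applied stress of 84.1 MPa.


Young's modulus: E = stress / strain
  E = 84.1 MPa / 0.00111 = 75765.77 MPa
Convert to GPa: 75765.77 / 1000 = 75.77 GPa

75.77 GPa


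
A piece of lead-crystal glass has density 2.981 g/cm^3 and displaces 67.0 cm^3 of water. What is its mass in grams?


Rearrange rho = m / V:
  m = rho * V
  m = 2.981 * 67.0 = 199.727 g

199.727 g


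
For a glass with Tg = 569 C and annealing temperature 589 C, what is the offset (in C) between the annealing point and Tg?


Offset = T_anneal - Tg:
  offset = 589 - 569 = 20 C

20 C


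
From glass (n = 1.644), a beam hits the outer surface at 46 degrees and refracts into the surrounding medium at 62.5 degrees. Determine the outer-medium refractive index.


Apply Snell's law: n1 * sin(theta1) = n2 * sin(theta2)
  n2 = n1 * sin(theta1) / sin(theta2)
  sin(46) = 0.71934
  sin(62.5) = 0.887011
  n2 = 1.644 * 0.71934 / 0.887011 = 1.3332

1.3332


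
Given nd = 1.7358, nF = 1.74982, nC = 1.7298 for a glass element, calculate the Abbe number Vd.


Abbe number formula: Vd = (nd - 1) / (nF - nC)
  nd - 1 = 1.7358 - 1 = 0.7358
  nF - nC = 1.74982 - 1.7298 = 0.02002
  Vd = 0.7358 / 0.02002 = 36.75

36.75


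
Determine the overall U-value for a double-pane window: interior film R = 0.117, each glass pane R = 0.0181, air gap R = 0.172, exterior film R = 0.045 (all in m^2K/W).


Total thermal resistance (series):
  R_total = R_in + R_glass + R_air + R_glass + R_out
  R_total = 0.117 + 0.0181 + 0.172 + 0.0181 + 0.045 = 0.3702 m^2K/W
U-value = 1 / R_total = 1 / 0.3702 = 2.701 W/m^2K

2.701 W/m^2K


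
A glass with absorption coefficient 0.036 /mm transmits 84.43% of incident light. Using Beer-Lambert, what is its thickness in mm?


Rearrange T = exp(-alpha * thickness):
  thickness = -ln(T) / alpha
  T = 84.43/100 = 0.8443
  ln(T) = -0.16925
  -ln(T) = 0.16925
  thickness = 0.16925 / 0.036 = 4.7 mm

4.7 mm
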